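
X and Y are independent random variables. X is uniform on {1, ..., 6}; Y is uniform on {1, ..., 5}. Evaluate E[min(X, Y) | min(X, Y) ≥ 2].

3

P(min(X, Y) ≥ 2) = 2/3.
Summing min(X,Y)·P(x,y) over outcomes with min(X, Y) ≥ 2 gives 2.
E[min(X, Y) | min(X, Y) ≥ 2] = (2) / (2/3) = 3.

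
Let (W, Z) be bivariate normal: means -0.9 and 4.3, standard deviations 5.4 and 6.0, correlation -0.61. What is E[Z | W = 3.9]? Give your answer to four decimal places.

1.0467

The regression of Z on W has slope ρ·σ_Z/σ_W and passes through (μ_W, μ_Z).
E[Z | W=3.9] = 4.3 + (-0.61)·(6.0/5.4)·(3.9 − (-0.9)) = 4.3 + (-0.67778)·(4.8) = 1.0467.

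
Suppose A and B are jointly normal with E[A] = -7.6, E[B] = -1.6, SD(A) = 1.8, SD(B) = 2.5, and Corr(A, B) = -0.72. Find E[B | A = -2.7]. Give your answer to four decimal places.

-6.5000

For a bivariate normal, E[B | A=x] = μ_B + ρ·(σ_B/σ_A)·(x − μ_A).
E[B | A=-2.7] = -1.6 + (-0.72)·(2.5/1.8)·(-2.7 − (-7.6)) = -1.6 + (-1)·(4.9) = -6.5000.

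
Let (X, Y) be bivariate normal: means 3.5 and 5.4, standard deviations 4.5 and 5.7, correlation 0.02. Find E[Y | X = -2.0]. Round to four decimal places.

5.2607

E[Y | X=x] = μ_Y + ρ(σ_Y/σ_X)(x − μ_X) for jointly normal variables.
E[Y | X=-2.0] = 5.4 + (0.02)·(5.7/4.5)·(-2.0 − (3.5)) = 5.4 + (0.025333)·(-5.5) = 5.2607.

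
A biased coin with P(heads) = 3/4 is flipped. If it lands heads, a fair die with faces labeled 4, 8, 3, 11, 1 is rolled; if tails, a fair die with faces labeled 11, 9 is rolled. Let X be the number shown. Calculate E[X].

E[X | heads] = (4+8+3+11+1)/5 = 27/5.
E[X | tails] = (11+9)/2 = 10.
By the law of total expectation,
E[X] = (3/4)·(27/5) + (1/4)·(10) = 131/20.

131/20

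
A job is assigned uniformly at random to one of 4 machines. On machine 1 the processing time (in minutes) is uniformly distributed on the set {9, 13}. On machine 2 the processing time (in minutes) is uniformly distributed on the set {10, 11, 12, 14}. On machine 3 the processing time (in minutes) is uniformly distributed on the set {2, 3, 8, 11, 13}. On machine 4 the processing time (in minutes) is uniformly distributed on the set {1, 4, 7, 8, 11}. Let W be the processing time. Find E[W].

727/80

E[W | machine 1] = (9+13)/2 = 11.
E[W | machine 2] = (10+11+12+14)/4 = 47/4.
E[W | machine 3] = (2+3+8+11+13)/5 = 37/5.
E[W | machine 4] = (1+4+7+8+11)/5 = 31/5.
By the law of total expectation,
E[W] = (1/4)·(11) + (1/4)·(47/4) + (1/4)·(37/5) + (1/4)·(31/5) = 727/80.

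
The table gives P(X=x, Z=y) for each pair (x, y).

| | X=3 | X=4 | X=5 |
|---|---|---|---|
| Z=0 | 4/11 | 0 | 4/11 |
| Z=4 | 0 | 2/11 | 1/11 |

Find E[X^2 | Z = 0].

17

P(Z = 0) = 8/11.
Σ X^2·P over the event = 9·(4/11) + 25·(4/11) = 136/11.
E[X^2 | Z = 0] = (136/11) / (8/11) = 17.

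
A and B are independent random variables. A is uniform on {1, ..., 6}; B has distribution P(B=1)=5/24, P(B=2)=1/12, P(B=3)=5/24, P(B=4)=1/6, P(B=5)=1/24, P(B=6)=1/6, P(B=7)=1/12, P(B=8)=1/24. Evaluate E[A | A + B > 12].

P(A + B > 12) = 1/36.
Summing A·P(x,y) over outcomes with A + B > 12 gives 23/144.
E[A | A + B > 12] = (23/144) / (1/36) = 23/4.

23/4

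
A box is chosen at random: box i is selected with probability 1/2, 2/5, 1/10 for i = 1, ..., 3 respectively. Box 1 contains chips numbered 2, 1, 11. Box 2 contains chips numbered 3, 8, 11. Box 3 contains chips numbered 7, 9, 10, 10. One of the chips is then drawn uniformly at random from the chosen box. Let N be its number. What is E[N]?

37/6

E[N | box 1] = (2+1+11)/3 = 14/3.
E[N | box 2] = (3+8+11)/3 = 22/3.
E[N | box 3] = (7+9+10+10)/4 = 9.
By the law of total expectation,
E[N] = (1/2)·(14/3) + (2/5)·(22/3) + (1/10)·(9) = 37/6.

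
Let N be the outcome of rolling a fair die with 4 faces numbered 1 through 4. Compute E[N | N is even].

3

Given N is even, N is equally likely to be any of {2, 4}.
E[N | N is even] = (2 + 4) / 2 = 3.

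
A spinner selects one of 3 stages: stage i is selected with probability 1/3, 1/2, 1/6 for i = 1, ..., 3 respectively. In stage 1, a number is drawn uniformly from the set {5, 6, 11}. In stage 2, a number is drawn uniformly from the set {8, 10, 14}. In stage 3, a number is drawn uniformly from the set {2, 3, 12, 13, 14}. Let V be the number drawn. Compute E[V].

416/45

E[V | stage 1] = (5+6+11)/3 = 22/3.
E[V | stage 2] = (8+10+14)/3 = 32/3.
E[V | stage 3] = (2+3+12+13+14)/5 = 44/5.
By the law of total expectation,
E[V] = (1/3)·(22/3) + (1/2)·(32/3) + (1/6)·(44/5) = 416/45.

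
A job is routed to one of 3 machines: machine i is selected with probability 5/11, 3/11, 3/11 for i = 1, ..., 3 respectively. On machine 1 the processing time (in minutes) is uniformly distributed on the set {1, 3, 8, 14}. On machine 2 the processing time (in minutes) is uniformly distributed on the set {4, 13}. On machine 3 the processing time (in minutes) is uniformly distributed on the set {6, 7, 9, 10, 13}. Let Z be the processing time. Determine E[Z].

E[Z | machine 1] = (1+3+8+14)/4 = 13/2.
E[Z | machine 2] = (4+13)/2 = 17/2.
E[Z | machine 3] = (6+7+9+10+13)/5 = 9.
By the law of total expectation,
E[Z] = (5/11)·(13/2) + (3/11)·(17/2) + (3/11)·(9) = 85/11.

85/11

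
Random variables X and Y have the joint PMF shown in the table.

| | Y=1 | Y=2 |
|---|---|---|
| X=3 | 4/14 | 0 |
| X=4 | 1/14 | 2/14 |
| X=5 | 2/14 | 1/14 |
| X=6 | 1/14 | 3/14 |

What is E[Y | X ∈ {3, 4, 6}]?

P(X ∈ {3, 4, 6}) = 11/14.
Σ Y·P over the event = 1·(4/14) + 1·(1/14) + 2·(2/14) + 1·(1/14) + 2·(3/14) = 8/7.
E[Y | X ∈ {3, 4, 6}] = (8/7) / (11/14) = 16/11.

16/11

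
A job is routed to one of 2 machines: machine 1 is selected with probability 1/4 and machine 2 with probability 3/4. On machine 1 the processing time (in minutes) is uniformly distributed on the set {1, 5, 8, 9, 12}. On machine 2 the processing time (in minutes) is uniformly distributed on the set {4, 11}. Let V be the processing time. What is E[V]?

59/8

E[V | machine 1] = (1+5+8+9+12)/5 = 7.
E[V | machine 2] = (4+11)/2 = 15/2.
E[V] = (1/4)·(7) + (3/4)·(15/2) = 59/8.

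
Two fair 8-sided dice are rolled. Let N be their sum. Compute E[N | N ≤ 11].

376/49

P(N ≤ 11) = 49/64.
E[N | N ≤ 11] = (47/8) / (49/64) = 376/49.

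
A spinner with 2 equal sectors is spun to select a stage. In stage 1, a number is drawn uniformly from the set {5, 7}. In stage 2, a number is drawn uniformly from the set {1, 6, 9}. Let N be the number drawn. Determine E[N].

17/3

E[N | stage 1] = (5+7)/2 = 6.
E[N | stage 2] = (1+6+9)/3 = 16/3.
By the law of total expectation,
E[N] = (1/2)·(6) + (1/2)·(16/3) = 17/3.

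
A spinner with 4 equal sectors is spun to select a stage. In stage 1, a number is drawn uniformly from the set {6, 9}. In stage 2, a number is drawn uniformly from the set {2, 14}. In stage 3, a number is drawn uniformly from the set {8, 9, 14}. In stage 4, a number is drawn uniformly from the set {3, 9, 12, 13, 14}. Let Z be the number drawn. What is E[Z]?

1081/120

E[Z | stage 1] = (6+9)/2 = 15/2.
E[Z | stage 2] = (2+14)/2 = 8.
E[Z | stage 3] = (8+9+14)/3 = 31/3.
E[Z | stage 4] = (3+9+12+13+14)/5 = 51/5.
By the law of total expectation,
E[Z] = (1/4)·(15/2) + (1/4)·(8) + (1/4)·(31/3) + (1/4)·(51/5) = 1081/120.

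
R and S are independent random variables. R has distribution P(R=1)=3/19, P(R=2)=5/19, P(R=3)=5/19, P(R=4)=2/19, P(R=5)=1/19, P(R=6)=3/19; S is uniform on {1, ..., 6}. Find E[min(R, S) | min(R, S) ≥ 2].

233/80

P(min(R, S) ≥ 2) = 40/57.
Summing min(R,S)·P(x,y) over outcomes with min(R, S) ≥ 2 gives 233/114.
E[min(R, S) | min(R, S) ≥ 2] = (233/114) / (40/57) = 233/80.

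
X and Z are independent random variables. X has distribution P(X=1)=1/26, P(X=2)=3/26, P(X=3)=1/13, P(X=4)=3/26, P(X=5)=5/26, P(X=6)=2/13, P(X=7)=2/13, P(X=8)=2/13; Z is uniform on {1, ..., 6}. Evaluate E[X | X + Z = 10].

121/20

P(X + Z = 10) = 5/39.
Summing X·P(x,y) over outcomes with X + Z = 10 gives 121/156.
E[X | X + Z = 10] = (121/156) / (5/39) = 121/20.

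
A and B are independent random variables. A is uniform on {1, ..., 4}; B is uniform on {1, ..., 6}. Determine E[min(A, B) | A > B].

5/3

Outcomes with A > B: (2,1), (3,1), (3,2), (4,1), (4,2), (4,3), each with probability 1/24.
E[min(A, B) | A > B] = (1 + 1 + 2 + 1 + 2 + 3) / 6 = 5/3.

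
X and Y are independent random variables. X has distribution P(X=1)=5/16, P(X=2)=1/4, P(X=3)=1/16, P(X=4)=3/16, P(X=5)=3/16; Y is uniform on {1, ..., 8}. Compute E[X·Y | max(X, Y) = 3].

19/4

P(max(X, Y) = 3) = 3/32.
Summing XY·P(x,y) over outcomes with max(X, Y) = 3 gives 57/128.
E[X·Y | max(X, Y) = 3] = (57/128) / (3/32) = 19/4.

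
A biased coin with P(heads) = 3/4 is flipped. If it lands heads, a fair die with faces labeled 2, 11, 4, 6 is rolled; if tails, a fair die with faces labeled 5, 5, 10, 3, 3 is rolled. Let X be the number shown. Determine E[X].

E[X | heads] = (2+11+4+6)/4 = 23/4.
E[X | tails] = (5+5+10+3+3)/5 = 26/5.
By the law of total expectation,
E[X] = (3/4)·(23/4) + (1/4)·(26/5) = 449/80.

449/80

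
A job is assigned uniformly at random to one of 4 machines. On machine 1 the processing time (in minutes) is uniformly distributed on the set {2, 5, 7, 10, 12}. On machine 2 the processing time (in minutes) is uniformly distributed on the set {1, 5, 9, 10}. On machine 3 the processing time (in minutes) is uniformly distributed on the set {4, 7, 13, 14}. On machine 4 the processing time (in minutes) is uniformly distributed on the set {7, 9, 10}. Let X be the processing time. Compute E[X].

1897/240

E[X | machine 1] = (2+5+7+10+12)/5 = 36/5.
E[X | machine 2] = (1+5+9+10)/4 = 25/4.
E[X | machine 3] = (4+7+13+14)/4 = 19/2.
E[X | machine 4] = (7+9+10)/3 = 26/3.
By the law of total expectation,
E[X] = (1/4)·(36/5) + (1/4)·(25/4) + (1/4)·(19/2) + (1/4)·(26/3) = 1897/240.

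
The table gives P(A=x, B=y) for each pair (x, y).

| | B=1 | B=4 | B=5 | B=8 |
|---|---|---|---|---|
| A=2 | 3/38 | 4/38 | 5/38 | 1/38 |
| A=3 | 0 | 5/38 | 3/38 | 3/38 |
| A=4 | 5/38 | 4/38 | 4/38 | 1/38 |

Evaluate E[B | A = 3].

P(A = 3) = 11/38.
Σ B·P over the event = 4·(5/38) + 5·(3/38) + 8·(3/38) = 59/38.
E[B | A = 3] = (59/38) / (11/38) = 59/11.

59/11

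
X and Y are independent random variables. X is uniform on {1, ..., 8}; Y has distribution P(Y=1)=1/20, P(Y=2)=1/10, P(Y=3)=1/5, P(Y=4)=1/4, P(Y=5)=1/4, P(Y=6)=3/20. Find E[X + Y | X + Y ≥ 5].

1321/149

P(X + Y ≥ 5) = 149/160.
Summing (X+Y)·P(x,y) over outcomes with X + Y ≥ 5 gives 1321/160.
E[X + Y | X + Y ≥ 5] = (1321/160) / (149/160) = 1321/149.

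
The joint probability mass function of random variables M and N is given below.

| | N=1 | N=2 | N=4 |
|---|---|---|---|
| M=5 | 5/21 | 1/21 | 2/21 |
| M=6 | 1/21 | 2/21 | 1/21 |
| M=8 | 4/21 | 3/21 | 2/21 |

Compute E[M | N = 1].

63/10

P(N = 1) = 10/21.
Σ M·P over the event = 5·(5/21) + 6·(1/21) + 8·(4/21) = 3.
E[M | N = 1] = (3) / (10/21) = 63/10.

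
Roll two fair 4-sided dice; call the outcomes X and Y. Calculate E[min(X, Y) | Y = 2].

7/4

Outcomes with Y = 2: (1,2), (2,2), (3,2), (4,2), each with probability 1/16.
E[min(X, Y) | Y = 2] = (1 + 2 + 2 + 2) / 4 = 7/4.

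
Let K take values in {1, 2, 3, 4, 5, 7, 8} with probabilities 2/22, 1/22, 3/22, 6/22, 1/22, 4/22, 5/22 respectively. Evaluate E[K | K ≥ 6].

P(K ≥ 6) = 9/22.
Σ over the event: 7·2/11 + 8·5/22 = 34/11.
E[K | K ≥ 6] = (34/11) / (9/22) = 68/9.

68/9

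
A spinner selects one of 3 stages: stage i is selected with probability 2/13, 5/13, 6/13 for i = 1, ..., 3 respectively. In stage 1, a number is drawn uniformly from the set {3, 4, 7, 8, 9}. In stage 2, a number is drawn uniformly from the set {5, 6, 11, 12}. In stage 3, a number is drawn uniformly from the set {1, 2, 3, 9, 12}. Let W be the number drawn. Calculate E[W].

873/130

E[W | stage 1] = (3+4+7+8+9)/5 = 31/5.
E[W | stage 2] = (5+6+11+12)/4 = 17/2.
E[W | stage 3] = (1+2+3+9+12)/5 = 27/5.
By the law of total expectation,
E[W] = (2/13)·(31/5) + (5/13)·(17/2) + (6/13)·(27/5) = 873/130.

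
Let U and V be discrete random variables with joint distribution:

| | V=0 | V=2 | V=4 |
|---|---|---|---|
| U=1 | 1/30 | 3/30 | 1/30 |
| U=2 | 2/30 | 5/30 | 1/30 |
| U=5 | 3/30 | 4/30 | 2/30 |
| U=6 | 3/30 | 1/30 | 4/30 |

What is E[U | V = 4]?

37/8

P(V = 4) = 4/15.
Σ U·P over the event = 1·(1/30) + 2·(1/30) + 5·(2/30) + 6·(4/30) = 37/30.
E[U | V = 4] = (37/30) / (4/15) = 37/8.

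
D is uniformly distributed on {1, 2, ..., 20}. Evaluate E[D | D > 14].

Given D > 14, D is equally likely to be any of {15, 16, 17, 18, 19, 20}.
E[D | D > 14] = (15 + 16 + 17 + 18 + 19 + 20) / 6 = 35/2.

35/2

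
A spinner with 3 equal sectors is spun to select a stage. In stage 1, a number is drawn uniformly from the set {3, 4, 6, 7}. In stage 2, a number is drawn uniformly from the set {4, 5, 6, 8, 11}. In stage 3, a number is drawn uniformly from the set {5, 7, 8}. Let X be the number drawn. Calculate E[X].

277/45

E[X | stage 1] = (3+4+6+7)/4 = 5.
E[X | stage 2] = (4+5+6+8+11)/5 = 34/5.
E[X | stage 3] = (5+7+8)/3 = 20/3.
By the law of total expectation,
E[X] = (1/3)·(5) + (1/3)·(34/5) + (1/3)·(20/3) = 277/45.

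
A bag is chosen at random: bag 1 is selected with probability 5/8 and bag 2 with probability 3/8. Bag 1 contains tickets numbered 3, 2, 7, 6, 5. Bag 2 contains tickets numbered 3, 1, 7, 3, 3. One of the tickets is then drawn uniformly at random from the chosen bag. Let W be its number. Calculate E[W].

83/20

E[W | bag 1] = (3+2+7+6+5)/5 = 23/5.
E[W | bag 2] = (3+1+7+3+3)/5 = 17/5.
By the law of total expectation,
E[W] = (5/8)·(23/5) + (3/8)·(17/5) = 83/20.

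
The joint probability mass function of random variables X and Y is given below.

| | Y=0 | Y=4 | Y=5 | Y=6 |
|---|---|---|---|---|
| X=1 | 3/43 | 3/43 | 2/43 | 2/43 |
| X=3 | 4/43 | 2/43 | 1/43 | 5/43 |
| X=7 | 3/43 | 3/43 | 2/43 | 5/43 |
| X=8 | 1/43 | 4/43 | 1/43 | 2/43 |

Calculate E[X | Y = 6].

P(Y = 6) = 14/43.
Σ X·P over the event = 1·(2/43) + 3·(5/43) + 7·(5/43) + 8·(2/43) = 68/43.
E[X | Y = 6] = (68/43) / (14/43) = 34/7.

34/7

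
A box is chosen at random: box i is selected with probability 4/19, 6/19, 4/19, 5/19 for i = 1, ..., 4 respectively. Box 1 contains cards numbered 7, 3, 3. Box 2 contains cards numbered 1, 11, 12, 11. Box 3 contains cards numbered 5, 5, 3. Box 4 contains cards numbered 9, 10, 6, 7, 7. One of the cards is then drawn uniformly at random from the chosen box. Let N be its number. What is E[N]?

E[N | box 1] = (7+3+3)/3 = 13/3.
E[N | box 2] = (1+11+12+11)/4 = 35/4.
E[N | box 3] = (5+5+3)/3 = 13/3.
E[N | box 4] = (9+10+6+7+7)/5 = 39/5.
E[N] = (4/19)·(13/3) + (6/19)·(35/4) + (4/19)·(13/3) + (5/19)·(39/5) = 757/114.

757/114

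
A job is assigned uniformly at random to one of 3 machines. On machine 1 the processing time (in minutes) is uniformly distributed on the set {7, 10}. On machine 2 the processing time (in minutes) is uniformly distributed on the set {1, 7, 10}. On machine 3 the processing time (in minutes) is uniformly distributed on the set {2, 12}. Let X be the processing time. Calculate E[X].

E[X | machine 1] = (7+10)/2 = 17/2.
E[X | machine 2] = (1+7+10)/3 = 6.
E[X | machine 3] = (2+12)/2 = 7.
E[X] = (1/3)·(17/2) + (1/3)·(6) + (1/3)·(7) = 43/6.

43/6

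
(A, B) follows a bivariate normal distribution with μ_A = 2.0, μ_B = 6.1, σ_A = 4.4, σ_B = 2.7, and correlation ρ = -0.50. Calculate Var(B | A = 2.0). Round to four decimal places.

The conditional variance in a bivariate normal is σ_B²(1 − ρ²), independent of x.
Var(B | A=2.0) = (2.7)²·(1 − (-0.50)²) = 7.29·0.75 = 5.4675.

5.4675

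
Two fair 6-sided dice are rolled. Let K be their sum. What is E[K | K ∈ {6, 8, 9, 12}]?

P(K ∈ {6, 8, 9, 12}) = 5/12.
Σ over the event: 6·5/36 + 8·5/36 + 9·1/9 + 12·1/36 = 59/18.
E[K | K ∈ {6, 8, 9, 12}] = (59/18) / (5/12) = 118/15.

118/15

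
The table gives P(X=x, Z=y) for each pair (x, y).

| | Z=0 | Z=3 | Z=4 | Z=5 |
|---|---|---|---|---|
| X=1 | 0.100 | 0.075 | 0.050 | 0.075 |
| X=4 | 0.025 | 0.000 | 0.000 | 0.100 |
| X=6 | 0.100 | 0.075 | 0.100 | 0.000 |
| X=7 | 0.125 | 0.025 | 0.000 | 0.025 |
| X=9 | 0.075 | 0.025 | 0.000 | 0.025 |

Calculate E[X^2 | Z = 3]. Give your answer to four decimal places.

P(Z = 3) = 0.200.
Σ X^2·P over the event = 1·(0.075) + 36·(0.075) + 49·(0.025) + 81·(0.025) = 6.025.
E[X^2 | Z = 3] = (6.025) / (0.200) = 30.1250.

30.1250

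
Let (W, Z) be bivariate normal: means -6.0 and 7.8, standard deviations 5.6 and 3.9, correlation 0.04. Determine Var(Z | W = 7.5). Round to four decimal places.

Var(Z | W=x) = (1 − ρ²)·σ_Z².
Var(Z | W=7.5) = (3.9)²·(1 − (0.04)²) = 15.21·0.9984 = 15.1857.

15.1857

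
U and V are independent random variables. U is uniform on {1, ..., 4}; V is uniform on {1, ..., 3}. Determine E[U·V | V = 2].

5

P(V = 2) = 1/3.
Summing UV·P(x,y) over outcomes with V = 2 gives 5/3.
E[U·V | V = 2] = (5/3) / (1/3) = 5.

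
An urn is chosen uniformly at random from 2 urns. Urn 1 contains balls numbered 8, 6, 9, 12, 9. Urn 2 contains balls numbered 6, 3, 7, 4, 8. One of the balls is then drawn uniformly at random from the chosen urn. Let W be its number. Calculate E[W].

E[W | urn 1] = (8+6+9+12+9)/5 = 44/5.
E[W | urn 2] = (6+3+7+4+8)/5 = 28/5.
E[W] = (1/2)·(44/5) + (1/2)·(28/5) = 36/5.

36/5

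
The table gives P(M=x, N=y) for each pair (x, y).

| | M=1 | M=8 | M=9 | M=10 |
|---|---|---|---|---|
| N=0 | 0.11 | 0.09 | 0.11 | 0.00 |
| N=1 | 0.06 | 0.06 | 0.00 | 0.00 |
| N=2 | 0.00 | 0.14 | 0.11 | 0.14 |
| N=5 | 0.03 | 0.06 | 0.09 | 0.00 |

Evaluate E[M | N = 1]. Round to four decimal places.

P(N = 1) = 0.12.
Σ M·P over the event = 1·(0.06) + 8·(0.06) = 0.54.
E[M | N = 1] = (0.54) / (0.12) = 4.5000.

4.5000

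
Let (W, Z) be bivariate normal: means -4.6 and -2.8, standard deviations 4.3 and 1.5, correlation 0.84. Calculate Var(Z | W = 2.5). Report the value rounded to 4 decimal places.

Var(Z | W=x) = (1 − ρ²)·σ_Z².
Var(Z | W=2.5) = (1.5)²·(1 − (0.84)²) = 2.25·0.2944 = 0.6624.

0.6624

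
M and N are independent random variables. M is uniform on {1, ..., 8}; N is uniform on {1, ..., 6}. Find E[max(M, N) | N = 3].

P(N = 3) = 1/6.
Summing max(M,N)·P(x,y) over outcomes with N = 3 gives 13/16.
E[max(M, N) | N = 3] = (13/16) / (1/6) = 39/8.

39/8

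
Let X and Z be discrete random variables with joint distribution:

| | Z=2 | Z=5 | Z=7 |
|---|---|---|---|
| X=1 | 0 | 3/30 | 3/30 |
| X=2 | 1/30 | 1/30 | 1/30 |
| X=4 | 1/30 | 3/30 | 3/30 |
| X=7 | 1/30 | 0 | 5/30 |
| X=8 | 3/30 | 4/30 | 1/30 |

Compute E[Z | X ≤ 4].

P(X ≤ 4) = 8/15.
Σ Z·P over the event = 5·(3/30) + 7·(3/30) + 2·(1/30) + 5·(1/30) + 7·(1/30) + 2·(1/30) + 5·(3/30) + 7·(3/30) = 44/15.
E[Z | X ≤ 4] = (44/15) / (8/15) = 11/2.

11/2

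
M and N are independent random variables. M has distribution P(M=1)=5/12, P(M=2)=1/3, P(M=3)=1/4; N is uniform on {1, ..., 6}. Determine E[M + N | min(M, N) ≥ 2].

P(min(M, N) ≥ 2) = 35/72.
Summing (M+N)·P(x,y) over outcomes with min(M, N) ≥ 2 gives 25/8.
E[M + N | min(M, N) ≥ 2] = (25/8) / (35/72) = 45/7.

45/7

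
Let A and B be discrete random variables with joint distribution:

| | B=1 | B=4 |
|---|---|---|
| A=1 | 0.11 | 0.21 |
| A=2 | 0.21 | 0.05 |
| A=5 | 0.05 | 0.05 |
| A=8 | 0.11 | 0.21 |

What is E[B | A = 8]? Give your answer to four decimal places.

2.9688

P(A = 8) = 0.32.
Σ B·P over the event = 1·(0.11) + 4·(0.21) = 0.95.
E[B | A = 8] = (0.95) / (0.32) = 2.9688.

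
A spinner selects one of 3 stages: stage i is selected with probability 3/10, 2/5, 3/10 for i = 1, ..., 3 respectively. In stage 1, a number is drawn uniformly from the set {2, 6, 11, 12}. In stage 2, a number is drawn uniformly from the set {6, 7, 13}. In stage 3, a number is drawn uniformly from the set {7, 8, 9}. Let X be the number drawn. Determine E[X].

E[X | stage 1] = (2+6+11+12)/4 = 31/4.
E[X | stage 2] = (6+7+13)/3 = 26/3.
E[X | stage 3] = (7+8+9)/3 = 8.
By the law of total expectation,
E[X] = (3/10)·(31/4) + (2/5)·(26/3) + (3/10)·(8) = 983/120.

983/120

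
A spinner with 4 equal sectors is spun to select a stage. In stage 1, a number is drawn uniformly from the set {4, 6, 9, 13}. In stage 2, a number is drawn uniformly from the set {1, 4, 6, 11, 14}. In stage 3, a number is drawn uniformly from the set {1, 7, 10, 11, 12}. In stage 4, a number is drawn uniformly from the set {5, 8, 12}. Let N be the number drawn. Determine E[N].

119/15

E[N | stage 1] = (4+6+9+13)/4 = 8.
E[N | stage 2] = (1+4+6+11+14)/5 = 36/5.
E[N | stage 3] = (1+7+10+11+12)/5 = 41/5.
E[N | stage 4] = (5+8+12)/3 = 25/3.
By the law of total expectation,
E[N] = (1/4)·(8) + (1/4)·(36/5) + (1/4)·(41/5) + (1/4)·(25/3) = 119/15.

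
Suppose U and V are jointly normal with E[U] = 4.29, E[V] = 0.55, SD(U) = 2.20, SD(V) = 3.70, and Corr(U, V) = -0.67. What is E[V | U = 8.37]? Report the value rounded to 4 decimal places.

-4.0474

E[V | U=x] = μ_V + ρ(σ_V/σ_U)(x − μ_U) for jointly normal variables.
E[V | U=8.37] = 0.55 + (-0.67)·(3.70/2.20)·(8.37 − (4.29)) = 0.55 + (-1.12682)·(4.08) = -4.0474.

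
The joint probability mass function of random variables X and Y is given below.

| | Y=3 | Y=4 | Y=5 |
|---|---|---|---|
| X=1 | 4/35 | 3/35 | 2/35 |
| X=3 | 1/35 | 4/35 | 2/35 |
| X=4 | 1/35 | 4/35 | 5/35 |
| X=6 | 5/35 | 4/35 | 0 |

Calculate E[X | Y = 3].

41/11

P(Y = 3) = 11/35.
Σ X·P over the event = 1·(4/35) + 3·(1/35) + 4·(1/35) + 6·(5/35) = 41/35.
E[X | Y = 3] = (41/35) / (11/35) = 41/11.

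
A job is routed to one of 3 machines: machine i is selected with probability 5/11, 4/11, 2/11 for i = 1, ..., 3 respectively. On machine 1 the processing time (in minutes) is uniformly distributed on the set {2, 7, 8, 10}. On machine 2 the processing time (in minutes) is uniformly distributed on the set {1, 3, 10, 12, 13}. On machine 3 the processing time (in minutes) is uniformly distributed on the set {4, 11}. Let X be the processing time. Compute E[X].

E[X | machine 1] = (2+7+8+10)/4 = 27/4.
E[X | machine 2] = (1+3+10+12+13)/5 = 39/5.
E[X | machine 3] = (4+11)/2 = 15/2.
E[X] = (5/11)·(27/4) + (4/11)·(39/5) + (2/11)·(15/2) = 1599/220.

1599/220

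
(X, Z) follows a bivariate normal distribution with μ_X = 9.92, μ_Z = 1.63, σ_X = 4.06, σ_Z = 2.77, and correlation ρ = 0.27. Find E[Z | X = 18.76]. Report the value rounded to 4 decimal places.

For a bivariate normal, E[Z | X=x] = μ_Z + ρ·(σ_Z/σ_X)·(x − μ_X).
E[Z | X=18.76] = 1.63 + (0.27)·(2.77/4.06)·(18.76 − (9.92)) = 1.63 + (0.18421)·(8.84) = 3.2584.

3.2584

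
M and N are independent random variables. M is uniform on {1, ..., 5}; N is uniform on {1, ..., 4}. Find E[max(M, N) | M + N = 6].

Outcomes with M + N = 6: (2,4), (3,3), (4,2), (5,1), each with probability 1/20.
E[max(M, N) | M + N = 6] = (4 + 3 + 4 + 5) / 4 = 4.

4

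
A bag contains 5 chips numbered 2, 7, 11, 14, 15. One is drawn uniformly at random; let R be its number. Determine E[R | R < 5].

P(R < 5) = 1/5.
Σ over the event: 2·1/5 = 2/5.
E[R | R < 5] = (2/5) / (1/5) = 2.

2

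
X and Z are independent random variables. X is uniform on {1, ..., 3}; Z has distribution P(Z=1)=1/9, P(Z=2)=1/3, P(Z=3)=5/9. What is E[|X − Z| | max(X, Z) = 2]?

P(max(X, Z) = 2) = 7/27.
Summing |X−Z|·P(x,y) over outcomes with max(X, Z) = 2 gives 4/27.
E[|X − Z| | max(X, Z) = 2] = (4/27) / (7/27) = 4/7.

4/7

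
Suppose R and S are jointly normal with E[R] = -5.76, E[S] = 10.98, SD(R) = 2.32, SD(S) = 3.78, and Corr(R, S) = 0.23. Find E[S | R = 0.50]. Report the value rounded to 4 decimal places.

For a bivariate normal, E[S | R=x] = μ_S + ρ·(σ_S/σ_R)·(x − μ_R).
E[S | R=0.50] = 10.98 + (0.23)·(3.78/2.32)·(0.50 − (-5.76)) = 10.98 + (0.37474)·(6.26) = 13.3259.

13.3259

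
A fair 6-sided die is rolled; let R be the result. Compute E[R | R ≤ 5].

3

Given R ≤ 5, R is equally likely to be any of {1, 2, 3, 4, 5}.
E[R | R ≤ 5] = (1 + 2 + 3 + 4 + 5) / 5 = 3.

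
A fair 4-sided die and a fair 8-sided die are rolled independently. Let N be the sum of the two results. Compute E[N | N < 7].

32/7

P(N < 7) = 7/16.
Σ over the event: 2·1/32 + 3·1/16 + 4·3/32 + 5·1/8 + 6·1/8 = 2.
E[N | N < 7] = (2) / (7/16) = 32/7.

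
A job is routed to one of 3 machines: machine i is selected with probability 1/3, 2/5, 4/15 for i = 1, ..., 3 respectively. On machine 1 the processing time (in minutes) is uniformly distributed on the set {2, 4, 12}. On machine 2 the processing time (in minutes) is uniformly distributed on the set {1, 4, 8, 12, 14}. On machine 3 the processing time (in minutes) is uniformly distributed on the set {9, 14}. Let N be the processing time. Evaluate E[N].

E[N | machine 1] = (2+4+12)/3 = 6.
E[N | machine 2] = (1+4+8+12+14)/5 = 39/5.
E[N | machine 3] = (9+14)/2 = 23/2.
By the law of total expectation,
E[N] = (1/3)·(6) + (2/5)·(39/5) + (4/15)·(23/2) = 614/75.

614/75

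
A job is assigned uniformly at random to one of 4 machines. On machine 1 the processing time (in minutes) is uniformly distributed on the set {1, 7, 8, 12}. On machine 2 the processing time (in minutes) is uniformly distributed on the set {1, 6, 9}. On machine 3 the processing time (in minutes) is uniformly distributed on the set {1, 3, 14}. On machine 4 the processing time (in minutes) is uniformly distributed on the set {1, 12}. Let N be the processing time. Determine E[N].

149/24

E[N | machine 1] = (1+7+8+12)/4 = 7.
E[N | machine 2] = (1+6+9)/3 = 16/3.
E[N | machine 3] = (1+3+14)/3 = 6.
E[N | machine 4] = (1+12)/2 = 13/2.
E[N] = (1/4)·(7) + (1/4)·(16/3) + (1/4)·(6) + (1/4)·(13/2) = 149/24.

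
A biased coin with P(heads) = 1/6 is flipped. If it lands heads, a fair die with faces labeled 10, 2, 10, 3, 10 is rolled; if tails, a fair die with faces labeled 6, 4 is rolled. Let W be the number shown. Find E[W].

16/3

E[W | heads] = (10+2+10+3+10)/5 = 7.
E[W | tails] = (6+4)/2 = 5.
By the law of total expectation,
E[W] = (1/6)·(7) + (5/6)·(5) = 16/3.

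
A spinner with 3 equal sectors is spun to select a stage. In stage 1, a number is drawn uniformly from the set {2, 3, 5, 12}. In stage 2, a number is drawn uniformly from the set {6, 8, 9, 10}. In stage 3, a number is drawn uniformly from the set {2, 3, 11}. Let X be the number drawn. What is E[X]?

229/36

E[X | stage 1] = (2+3+5+12)/4 = 11/2.
E[X | stage 2] = (6+8+9+10)/4 = 33/4.
E[X | stage 3] = (2+3+11)/3 = 16/3.
E[X] = (1/3)·(11/2) + (1/3)·(33/4) + (1/3)·(16/3) = 229/36.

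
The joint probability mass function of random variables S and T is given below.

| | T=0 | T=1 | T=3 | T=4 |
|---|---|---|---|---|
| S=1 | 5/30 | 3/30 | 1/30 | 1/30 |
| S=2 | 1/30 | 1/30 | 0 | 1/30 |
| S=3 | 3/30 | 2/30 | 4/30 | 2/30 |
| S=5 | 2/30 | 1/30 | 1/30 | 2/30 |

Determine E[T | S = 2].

P(S = 2) = 1/10.
Σ T·P over the event = 0·(1/30) + 1·(1/30) + 4·(1/30) = 1/6.
E[T | S = 2] = (1/6) / (1/10) = 5/3.

5/3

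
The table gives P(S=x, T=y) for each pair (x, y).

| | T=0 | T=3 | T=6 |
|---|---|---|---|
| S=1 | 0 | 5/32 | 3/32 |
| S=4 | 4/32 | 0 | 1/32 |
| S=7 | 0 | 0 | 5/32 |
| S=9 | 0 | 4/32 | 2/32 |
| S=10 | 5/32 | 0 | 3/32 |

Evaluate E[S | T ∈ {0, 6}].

156/23

P(T ∈ {0, 6}) = 23/32.
Σ S·P over the event = 1·(3/32) + 4·(4/32) + 4·(1/32) + 7·(5/32) + 9·(2/32) + 10·(5/32) + 10·(3/32) = 39/8.
E[S | T ∈ {0, 6}] = (39/8) / (23/32) = 156/23.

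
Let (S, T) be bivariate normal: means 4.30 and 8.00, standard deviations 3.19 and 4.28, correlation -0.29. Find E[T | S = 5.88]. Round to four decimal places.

7.3852

The regression of T on S has slope ρ·σ_T/σ_S and passes through (μ_S, μ_T).
E[T | S=5.88] = 8.00 + (-0.29)·(4.28/3.19)·(5.88 − (4.30)) = 8.00 + (-0.38909)·(1.58) = 7.3852.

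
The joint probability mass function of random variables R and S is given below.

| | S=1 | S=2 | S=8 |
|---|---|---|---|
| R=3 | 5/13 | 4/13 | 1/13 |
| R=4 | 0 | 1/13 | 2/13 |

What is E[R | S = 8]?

P(S = 8) = 3/13.
Σ R·P over the event = 3·(1/13) + 4·(2/13) = 11/13.
E[R | S = 8] = (11/13) / (3/13) = 11/3.

11/3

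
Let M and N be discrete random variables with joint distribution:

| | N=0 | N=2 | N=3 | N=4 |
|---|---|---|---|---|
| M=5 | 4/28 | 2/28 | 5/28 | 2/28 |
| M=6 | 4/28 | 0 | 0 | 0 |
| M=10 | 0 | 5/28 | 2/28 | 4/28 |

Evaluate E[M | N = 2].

P(N = 2) = 1/4.
Σ M·P over the event = 5·(2/28) + 10·(5/28) = 15/7.
E[M | N = 2] = (15/7) / (1/4) = 60/7.

60/7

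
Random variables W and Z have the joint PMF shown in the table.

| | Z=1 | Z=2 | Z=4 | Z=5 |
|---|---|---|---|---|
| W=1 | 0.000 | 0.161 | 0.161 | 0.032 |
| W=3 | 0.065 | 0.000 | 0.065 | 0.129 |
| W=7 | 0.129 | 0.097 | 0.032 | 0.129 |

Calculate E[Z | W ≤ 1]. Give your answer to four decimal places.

3.1808

P(W ≤ 1) = 0.354.
Summing Z·P(W=x,Z=y) over the conditioning event gives 1.126.
E[Z | W ≤ 1] = (1.126) / (0.354) = 3.1808.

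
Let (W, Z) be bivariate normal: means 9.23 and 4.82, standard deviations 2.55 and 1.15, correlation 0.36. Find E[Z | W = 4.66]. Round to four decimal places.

4.0780

The regression of Z on W has slope ρ·σ_Z/σ_W and passes through (μ_W, μ_Z).
E[Z | W=4.66] = 4.82 + (0.36)·(1.15/2.55)·(4.66 − (9.23)) = 4.82 + (0.162353)·(-4.57) = 4.0780.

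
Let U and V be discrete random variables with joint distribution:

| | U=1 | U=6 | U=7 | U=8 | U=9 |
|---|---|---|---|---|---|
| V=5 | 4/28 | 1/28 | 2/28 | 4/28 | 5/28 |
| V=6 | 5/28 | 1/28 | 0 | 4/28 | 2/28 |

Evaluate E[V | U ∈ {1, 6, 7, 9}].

27/5

P(U ∈ {1, 6, 7, 9}) = 5/7.
Σ V·P over the event = 5·(4/28) + 6·(5/28) + 5·(1/28) + 6·(1/28) + 5·(2/28) + 5·(5/28) + 6·(2/28) = 27/7.
E[V | U ∈ {1, 6, 7, 9}] = (27/7) / (5/7) = 27/5.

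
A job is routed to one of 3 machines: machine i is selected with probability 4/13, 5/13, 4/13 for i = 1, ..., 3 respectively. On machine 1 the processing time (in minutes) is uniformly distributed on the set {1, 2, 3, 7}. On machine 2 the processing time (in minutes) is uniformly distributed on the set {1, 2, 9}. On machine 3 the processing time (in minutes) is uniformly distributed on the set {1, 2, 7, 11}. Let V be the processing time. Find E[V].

54/13

E[V | machine 1] = (1+2+3+7)/4 = 13/4.
E[V | machine 2] = (1+2+9)/3 = 4.
E[V | machine 3] = (1+2+7+11)/4 = 21/4.
E[V] = (4/13)·(13/4) + (5/13)·(4) + (4/13)·(21/4) = 54/13.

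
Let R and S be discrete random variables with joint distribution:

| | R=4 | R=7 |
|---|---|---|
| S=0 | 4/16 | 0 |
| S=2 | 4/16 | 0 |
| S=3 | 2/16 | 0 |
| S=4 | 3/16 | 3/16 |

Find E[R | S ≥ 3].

41/8

P(S ≥ 3) = 1/2.
Σ R·P over the event = 4·(2/16) + 4·(3/16) + 7·(3/16) = 41/16.
E[R | S ≥ 3] = (41/16) / (1/2) = 41/8.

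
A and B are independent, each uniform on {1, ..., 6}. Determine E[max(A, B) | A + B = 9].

Outcomes with A + B = 9: (3,6), (4,5), (5,4), (6,3), each with probability 1/36.
E[max(A, B) | A + B = 9] = (6 + 5 + 5 + 6) / 4 = 11/2.

11/2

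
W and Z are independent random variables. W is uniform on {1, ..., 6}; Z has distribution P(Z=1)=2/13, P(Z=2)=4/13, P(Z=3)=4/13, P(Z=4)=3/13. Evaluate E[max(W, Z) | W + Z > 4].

89/20

P(W + Z > 4) = 10/13.
Summing max(W,Z)·P(x,y) over outcomes with W + Z > 4 gives 89/26.
E[max(W, Z) | W + Z > 4] = (89/26) / (10/13) = 89/20.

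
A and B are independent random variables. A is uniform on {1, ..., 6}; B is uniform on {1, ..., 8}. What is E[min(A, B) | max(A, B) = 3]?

9/5

P(max(A, B) = 3) = 5/48.
Summing min(A,B)·P(x,y) over outcomes with max(A, B) = 3 gives 3/16.
E[min(A, B) | max(A, B) = 3] = (3/16) / (5/48) = 9/5.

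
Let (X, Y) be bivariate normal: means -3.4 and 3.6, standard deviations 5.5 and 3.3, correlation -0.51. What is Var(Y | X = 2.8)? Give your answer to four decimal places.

8.0575

For a bivariate normal, Var(Y | X=x) = σ_Y²(1 − ρ²).
Var(Y | X=2.8) = (3.3)²·(1 − (-0.51)²) = 10.89·0.7399 = 8.0575.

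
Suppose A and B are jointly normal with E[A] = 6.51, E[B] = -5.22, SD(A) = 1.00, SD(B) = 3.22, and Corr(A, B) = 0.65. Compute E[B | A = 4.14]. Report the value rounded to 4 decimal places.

-10.1804

For a bivariate normal, E[B | A=x] = μ_B + ρ·(σ_B/σ_A)·(x − μ_A).
E[B | A=4.14] = -5.22 + (0.65)·(3.22/1.00)·(4.14 − (6.51)) = -5.22 + (2.093)·(-2.37) = -10.1804.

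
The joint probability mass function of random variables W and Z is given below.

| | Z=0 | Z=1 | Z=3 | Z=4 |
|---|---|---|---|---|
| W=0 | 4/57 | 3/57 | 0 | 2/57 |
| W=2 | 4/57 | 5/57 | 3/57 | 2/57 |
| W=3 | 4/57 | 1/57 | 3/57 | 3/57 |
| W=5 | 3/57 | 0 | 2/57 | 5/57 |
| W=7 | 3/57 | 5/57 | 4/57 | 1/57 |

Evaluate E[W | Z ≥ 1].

146/39

P(Z ≥ 1) = 13/19.
Summing W·P(W=x,Z=y) over the conditioning event gives 146/57.
E[W | Z ≥ 1] = (146/57) / (13/19) = 146/39.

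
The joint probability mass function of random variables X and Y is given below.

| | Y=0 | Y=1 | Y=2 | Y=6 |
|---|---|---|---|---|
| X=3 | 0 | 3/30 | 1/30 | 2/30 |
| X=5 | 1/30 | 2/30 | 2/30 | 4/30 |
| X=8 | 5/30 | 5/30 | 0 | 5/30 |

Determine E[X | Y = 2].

13/3

P(Y = 2) = 1/10.
Σ X·P over the event = 3·(1/30) + 5·(2/30) = 13/30.
E[X | Y = 2] = (13/30) / (1/10) = 13/3.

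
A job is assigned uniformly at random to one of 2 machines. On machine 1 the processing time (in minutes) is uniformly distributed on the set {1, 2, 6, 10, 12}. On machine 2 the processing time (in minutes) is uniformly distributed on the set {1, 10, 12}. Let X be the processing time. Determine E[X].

104/15

E[X | machine 1] = (1+2+6+10+12)/5 = 31/5.
E[X | machine 2] = (1+10+12)/3 = 23/3.
By the law of total expectation,
E[X] = (1/2)·(31/5) + (1/2)·(23/3) = 104/15.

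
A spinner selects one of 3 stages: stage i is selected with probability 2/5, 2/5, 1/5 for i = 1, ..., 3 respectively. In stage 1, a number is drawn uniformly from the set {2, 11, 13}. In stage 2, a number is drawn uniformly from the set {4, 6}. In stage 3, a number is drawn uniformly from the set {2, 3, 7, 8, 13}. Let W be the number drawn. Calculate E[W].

509/75

E[W | stage 1] = (2+11+13)/3 = 26/3.
E[W | stage 2] = (4+6)/2 = 5.
E[W | stage 3] = (2+3+7+8+13)/5 = 33/5.
By the law of total expectation,
E[W] = (2/5)·(26/3) + (2/5)·(5) + (1/5)·(33/5) = 509/75.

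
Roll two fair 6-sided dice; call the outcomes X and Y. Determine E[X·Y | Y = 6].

21

P(Y = 6) = 1/6.
Summing XY·P(x,y) over outcomes with Y = 6 gives 7/2.
E[X·Y | Y = 6] = (7/2) / (1/6) = 21.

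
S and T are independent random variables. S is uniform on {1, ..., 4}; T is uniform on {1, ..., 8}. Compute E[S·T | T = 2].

5

P(T = 2) = 1/8.
Summing ST·P(x,y) over outcomes with T = 2 gives 5/8.
E[S·T | T = 2] = (5/8) / (1/8) = 5.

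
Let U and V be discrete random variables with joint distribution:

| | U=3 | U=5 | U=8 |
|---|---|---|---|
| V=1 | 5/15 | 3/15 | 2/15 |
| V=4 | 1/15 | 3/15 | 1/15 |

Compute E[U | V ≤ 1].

23/5

P(V ≤ 1) = 2/3.
Σ U·P over the event = 3·(5/15) + 5·(3/15) + 8·(2/15) = 46/15.
E[U | V ≤ 1] = (46/15) / (2/3) = 23/5.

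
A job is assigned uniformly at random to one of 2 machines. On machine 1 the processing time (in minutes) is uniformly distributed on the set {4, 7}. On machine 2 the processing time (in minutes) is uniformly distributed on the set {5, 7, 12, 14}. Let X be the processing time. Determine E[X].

15/2

E[X | machine 1] = (4+7)/2 = 11/2.
E[X | machine 2] = (5+7+12+14)/4 = 19/2.
By the law of total expectation,
E[X] = (1/2)·(11/2) + (1/2)·(19/2) = 15/2.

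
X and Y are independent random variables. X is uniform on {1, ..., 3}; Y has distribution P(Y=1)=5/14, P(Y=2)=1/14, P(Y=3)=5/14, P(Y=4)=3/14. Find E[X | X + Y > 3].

68/31

P(X + Y > 3) = 31/42.
Summing X·P(x,y) over outcomes with X + Y > 3 gives 34/21.
E[X | X + Y > 3] = (34/21) / (31/42) = 68/31.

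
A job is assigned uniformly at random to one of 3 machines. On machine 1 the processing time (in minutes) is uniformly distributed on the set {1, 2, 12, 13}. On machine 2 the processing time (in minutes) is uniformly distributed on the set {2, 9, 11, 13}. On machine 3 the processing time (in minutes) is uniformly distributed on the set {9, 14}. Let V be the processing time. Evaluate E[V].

109/12

E[V | machine 1] = (1+2+12+13)/4 = 7.
E[V | machine 2] = (2+9+11+13)/4 = 35/4.
E[V | machine 3] = (9+14)/2 = 23/2.
By the law of total expectation,
E[V] = (1/3)·(7) + (1/3)·(35/4) + (1/3)·(23/2) = 109/12.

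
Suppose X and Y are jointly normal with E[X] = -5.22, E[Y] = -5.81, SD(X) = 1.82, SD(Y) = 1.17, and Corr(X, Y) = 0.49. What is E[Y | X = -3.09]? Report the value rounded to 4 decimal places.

-5.1391

E[Y | X=x] = μ_Y + ρ(σ_Y/σ_X)(x − μ_X) for jointly normal variables.
E[Y | X=-3.09] = -5.81 + (0.49)·(1.17/1.82)·(-3.09 − (-5.22)) = -5.81 + (0.315)·(2.13) = -5.1391.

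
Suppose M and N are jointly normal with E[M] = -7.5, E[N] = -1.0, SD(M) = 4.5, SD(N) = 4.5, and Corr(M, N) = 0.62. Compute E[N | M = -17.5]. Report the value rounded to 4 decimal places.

-7.2000

For a bivariate normal, E[N | M=x] = μ_N + ρ·(σ_N/σ_M)·(x − μ_M).
E[N | M=-17.5] = -1.0 + (0.62)·(4.5/4.5)·(-17.5 − (-7.5)) = -1.0 + (0.62)·(-10) = -7.2000.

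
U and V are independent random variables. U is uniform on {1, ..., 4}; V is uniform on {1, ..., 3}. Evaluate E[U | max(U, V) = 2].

5/3

Outcomes with max(U, V) = 2: (1,2), (2,1), (2,2), each with probability 1/12.
E[U | max(U, V) = 2] = (1 + 2 + 2) / 3 = 5/3.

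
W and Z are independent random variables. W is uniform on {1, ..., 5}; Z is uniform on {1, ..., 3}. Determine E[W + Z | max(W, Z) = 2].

P(max(W, Z) = 2) = 1/5.
Summing (W+Z)·P(x,y) over outcomes with max(W, Z) = 2 gives 2/3.
E[W + Z | max(W, Z) = 2] = (2/3) / (1/5) = 10/3.

10/3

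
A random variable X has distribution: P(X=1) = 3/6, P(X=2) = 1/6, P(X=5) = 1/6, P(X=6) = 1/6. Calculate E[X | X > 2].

P(X > 2) = 1/3.
Σ over the event: 5·1/6 + 6·1/6 = 11/6.
E[X | X > 2] = (11/6) / (1/3) = 11/2.

11/2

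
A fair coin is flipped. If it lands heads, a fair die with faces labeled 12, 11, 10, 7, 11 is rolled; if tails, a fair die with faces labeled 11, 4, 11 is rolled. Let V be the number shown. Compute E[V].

283/30

E[V | heads] = (12+11+10+7+11)/5 = 51/5.
E[V | tails] = (11+4+11)/3 = 26/3.
By the law of total expectation,
E[V] = (1/2)·(51/5) + (1/2)·(26/3) = 283/30.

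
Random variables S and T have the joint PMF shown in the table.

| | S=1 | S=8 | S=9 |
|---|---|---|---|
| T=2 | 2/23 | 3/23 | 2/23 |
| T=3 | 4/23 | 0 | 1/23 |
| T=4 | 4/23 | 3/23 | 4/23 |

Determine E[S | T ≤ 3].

P(T ≤ 3) = 12/23.
Σ S·P over the event = 1·(2/23) + 1·(4/23) + 8·(3/23) + 9·(2/23) + 9·(1/23) = 57/23.
E[S | T ≤ 3] = (57/23) / (12/23) = 19/4.

19/4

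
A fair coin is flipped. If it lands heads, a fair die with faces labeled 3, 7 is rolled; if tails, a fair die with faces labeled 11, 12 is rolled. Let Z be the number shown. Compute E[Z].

E[Z | heads] = (3+7)/2 = 5.
E[Z | tails] = (11+12)/2 = 23/2.
By the law of total expectation,
E[Z] = (1/2)·(5) + (1/2)·(23/2) = 33/4.

33/4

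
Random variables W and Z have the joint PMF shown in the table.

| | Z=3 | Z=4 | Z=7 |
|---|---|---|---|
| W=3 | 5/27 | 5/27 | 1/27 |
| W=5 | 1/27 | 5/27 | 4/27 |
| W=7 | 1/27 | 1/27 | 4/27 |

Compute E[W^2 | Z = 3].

17

P(Z = 3) = 7/27.
Σ W^2·P over the event = 9·(5/27) + 25·(1/27) + 49·(1/27) = 119/27.
E[W^2 | Z = 3] = (119/27) / (7/27) = 17.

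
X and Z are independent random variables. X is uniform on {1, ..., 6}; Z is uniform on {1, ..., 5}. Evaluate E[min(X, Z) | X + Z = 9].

Outcomes with X + Z = 9: (4,5), (5,4), (6,3), each with probability 1/30.
E[min(X, Z) | X + Z = 9] = (4 + 4 + 3) / 3 = 11/3.

11/3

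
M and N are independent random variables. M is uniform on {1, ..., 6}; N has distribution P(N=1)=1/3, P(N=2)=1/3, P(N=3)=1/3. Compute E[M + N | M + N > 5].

64/9

P(M + N > 5) = 1/2.
Summing (M+N)·P(x,y) over outcomes with M + N > 5 gives 32/9.
E[M + N | M + N > 5] = (32/9) / (1/2) = 64/9.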